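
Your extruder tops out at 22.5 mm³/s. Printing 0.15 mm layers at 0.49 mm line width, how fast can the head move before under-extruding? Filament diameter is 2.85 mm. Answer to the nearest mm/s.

A = 0.15 × 0.49 = 0.0735 mm².
v_max = Q/A = 22.5/0.0735 = 306.12 mm/s → 306 mm/s.

306 mm/s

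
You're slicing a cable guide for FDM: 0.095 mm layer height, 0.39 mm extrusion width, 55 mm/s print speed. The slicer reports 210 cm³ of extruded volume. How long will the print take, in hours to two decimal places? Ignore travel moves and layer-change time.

28.63 hours

Extrusion cross-section = 0.095 × 0.39 = 0.03705 mm².
Total extruded path = 210000/0.03705 = 5668016.2 mm.
Extrusion time: 5668016.2 / 55 → 103054.8 s.
That's 103054.8 s → 28.63 hours.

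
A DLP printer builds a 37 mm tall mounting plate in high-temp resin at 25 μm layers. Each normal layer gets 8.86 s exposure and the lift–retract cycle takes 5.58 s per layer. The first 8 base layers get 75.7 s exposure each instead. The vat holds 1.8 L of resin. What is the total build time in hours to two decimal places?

Layers = ⌈37/0.025⌉ = 1480.
Base layers = 8 × (75.7 + 5.58) = 650.24 s.
Regular layers = 1472 × (8.86 + 5.58) = 21255.68 s.
Sum: 650.24 + 21255.68 = 21905.92 s → 6.08 hours.

6.08 hours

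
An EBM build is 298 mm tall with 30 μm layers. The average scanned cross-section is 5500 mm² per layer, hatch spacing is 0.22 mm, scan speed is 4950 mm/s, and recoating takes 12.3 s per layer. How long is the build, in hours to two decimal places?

Layers = ⌈298/0.03⌉ = 9934.
Hatch length per layer = 5500 / 0.22, so 25000 mm.
Per-layer scan time = 25000 / 4950 = 5.0505 s.
Time per layer = 5.0505 + 12.3, so 17.3505 s.
Build time = 9934 × 17.3505 = 172359.867 s = 47.88 hours.

47.88 hours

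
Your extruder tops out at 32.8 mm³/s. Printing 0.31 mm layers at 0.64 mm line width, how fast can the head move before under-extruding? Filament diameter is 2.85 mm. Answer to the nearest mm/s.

165 mm/s

Extrusion cross-section: 0.31 × 0.64 → 0.1984 mm².
Max speed = 32.8 / 0.1984 = 165.32 ≈ 165 mm/s.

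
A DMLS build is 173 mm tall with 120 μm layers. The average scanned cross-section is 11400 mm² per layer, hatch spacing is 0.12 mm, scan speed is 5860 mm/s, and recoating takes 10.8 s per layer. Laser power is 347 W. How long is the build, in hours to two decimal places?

Number of layers: 173 / 0.12 → 1442 (rounded up).
Hatch length per layer: 11400 / 0.12 → 95000 mm.
Laser time per layer = 95000 / 5860 = 16.2116 s.
Per-layer time = 16.2116 + 10.8, so 27.0116 s.
1442 layers × 27.0116 s/layer = 38950.7272 s, i.e. 10.82 hours.

10.82 hours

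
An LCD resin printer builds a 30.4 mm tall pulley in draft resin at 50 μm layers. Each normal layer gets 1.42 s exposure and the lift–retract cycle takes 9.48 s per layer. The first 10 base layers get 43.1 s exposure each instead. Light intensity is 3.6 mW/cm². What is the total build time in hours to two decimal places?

Layers = ⌈30.4/0.05⌉ = 608.
Base layers = 10 × (43.1 + 9.48), so 525.8 s.
Normal layers: 598 × (1.42 + 9.48) → 6518.2 s.
Sum: 525.8 + 6518.2 = 7044 s → 1.96 hours.

1.96 hours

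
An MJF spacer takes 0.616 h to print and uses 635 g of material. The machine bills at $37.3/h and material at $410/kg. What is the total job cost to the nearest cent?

Time charge: 37.3 × 0.616 → $22.9768.
Material cost: 410 × 635/1000 → $260.35.
Job cost: 22.9768 + 260.35 = 283.3268 ≈ $283.33.

$283.33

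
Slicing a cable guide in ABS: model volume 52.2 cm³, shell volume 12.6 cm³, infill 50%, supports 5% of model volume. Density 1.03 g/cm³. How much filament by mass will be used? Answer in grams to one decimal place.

Infill region = 52.2 − 12.6, so 39.6 cm³.
Infill volume = 0.50 × 39.6, so 19.8 cm³.
Support = 0.05 × 52.2, so 2.61 cm³.
Deposited volume: 12.6 + 19.8 + 2.61 → 35.01 cm³.
Mass = 35.01 × 1.03, so 36.0603 g.

36.1 g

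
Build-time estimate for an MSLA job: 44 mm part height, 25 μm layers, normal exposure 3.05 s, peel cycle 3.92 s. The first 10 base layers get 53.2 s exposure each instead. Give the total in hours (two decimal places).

3.55 hours

Layers = ⌈44/0.025⌉ = 1760.
Bottom layers: 10 × (53.2 + 3.92) → 571.2 s.
Normal layers = 1750 × (3.05 + 3.92) = 12197.5 s.
Sum: 571.2 + 12197.5 = 12768.7 s → 3.55 hours.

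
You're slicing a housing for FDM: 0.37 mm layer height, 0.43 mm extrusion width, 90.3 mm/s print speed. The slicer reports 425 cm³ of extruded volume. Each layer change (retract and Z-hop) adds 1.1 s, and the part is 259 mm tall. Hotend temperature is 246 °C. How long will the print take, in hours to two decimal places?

8.43 hours

Line area = 0.37 × 0.43 = 0.1591 mm².
Toolpath length = 425 cm³ / 0.1591 mm² = 425000 / 0.1591 = 2671275.9 mm.
Print-move time = 2671275.9 / 90.3 = 29582.2 s.
Number of layers: 259 / 0.37 → 700 (rounded up).
Z-hop total = 700 × 1.1, so 770 s.
Altogether 29582.2 + 770 = 30352.2 s, i.e. 8.43 hours.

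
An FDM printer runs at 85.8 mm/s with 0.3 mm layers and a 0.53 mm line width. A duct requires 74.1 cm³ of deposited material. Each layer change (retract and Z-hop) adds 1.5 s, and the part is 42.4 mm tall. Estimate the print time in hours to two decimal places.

Bead cross-section = 0.3 × 0.53 = 0.159 mm².
Path length: 74100 mm³ / 0.159 mm² → 466037.7 mm.
Print-move time = 466037.7 / 85.8, so 5431.7 s.
Layer count = ceil(42.4 / 0.3) = 142.
Non-print overhead: 142 × 1.5 → 213 s.
Altogether 5431.7 + 213 = 5644.7 s, i.e. 1.57 hours.

1.57 hours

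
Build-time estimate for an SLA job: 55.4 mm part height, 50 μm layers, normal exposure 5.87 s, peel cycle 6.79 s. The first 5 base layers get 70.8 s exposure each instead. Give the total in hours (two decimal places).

Layer count = ceil(55.4 / 0.05) = 1108.
Bottom layers = 5 × (70.8 + 6.79), so 387.95 s.
Normal layers = 1103 × (5.87 + 6.79) = 13963.98 s.
Total = 387.95 + 13963.98 = 14351.93 s = 3.99 hours.

3.99 hours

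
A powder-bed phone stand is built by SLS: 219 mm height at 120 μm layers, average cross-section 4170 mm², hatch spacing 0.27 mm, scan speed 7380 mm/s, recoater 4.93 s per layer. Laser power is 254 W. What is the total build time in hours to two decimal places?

3.56 hours

Layer count = ceil(219 / 0.12) = 1825.
Hatch length per layer = 4170 / 0.27, so 15444.4 mm.
Laser time per layer = 15444.4 / 7380, so 2.0927 s.
Per-layer time = 2.0927 + 4.93 = 7.0227 s.
Total: 1825 × 7.0227 s = 12816.4275 s → 3.56 hours.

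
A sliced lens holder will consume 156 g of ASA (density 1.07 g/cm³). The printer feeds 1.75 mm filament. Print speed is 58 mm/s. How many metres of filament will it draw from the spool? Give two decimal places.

60.61 m

Extruded volume: 156/1.07 = 145.7944 cm³ (145794.4 mm³).
Cross-section of 1.75 mm filament: π·(1.75/2)² = 2.4053 mm².
L = V/A = 145794.4/2.4053 = 60613.81 mm → 60.61 m.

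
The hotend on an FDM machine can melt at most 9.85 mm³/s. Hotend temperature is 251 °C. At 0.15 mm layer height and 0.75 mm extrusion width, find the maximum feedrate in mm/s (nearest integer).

88 mm/s

Extrusion cross-section: 0.15 × 0.75 → 0.1125 mm².
Max speed = 9.85 / 0.1125 = 87.56 ≈ 88 mm/s.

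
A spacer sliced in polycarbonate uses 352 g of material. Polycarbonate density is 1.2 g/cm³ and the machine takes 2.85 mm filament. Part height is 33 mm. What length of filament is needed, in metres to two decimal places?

Extruded volume: 352/1.2 = 293.3333 cm³ (293333.3 mm³).
Filament cross-section = π × (2.85/2)² = 6.3794 mm².
Length = 293333.3 / 6.3794 = 45981.33 mm = 45.98 m.

45.98 m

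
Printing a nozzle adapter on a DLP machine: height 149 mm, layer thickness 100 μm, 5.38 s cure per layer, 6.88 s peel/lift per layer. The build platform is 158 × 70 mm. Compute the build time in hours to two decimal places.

Layer count = ceil(149 / 0.1) = 1490.
Each layer takes = 5.38 + 6.88, so 12.26 s.
Total = 1490 × 12.26 = 18267.4 s = 5.07 hours.

5.07 hours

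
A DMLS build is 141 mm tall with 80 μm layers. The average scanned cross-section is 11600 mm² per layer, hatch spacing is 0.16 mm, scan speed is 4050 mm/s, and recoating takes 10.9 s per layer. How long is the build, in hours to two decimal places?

14.10 hours

Layer count = ceil(141 / 0.08) = 1763.
Per-layer scan distance = 11600 / 0.16, so 72500 mm.
Laser time per layer = 72500 / 4050, so 17.9012 s.
Layer cycle: 17.9012 + 10.9 → 28.8012 s.
Build time = 1763 × 28.8012 = 50776.5156 s = 14.10 hours.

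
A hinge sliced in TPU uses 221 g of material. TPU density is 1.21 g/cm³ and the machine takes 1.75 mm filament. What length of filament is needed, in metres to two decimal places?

Volume = 221 g / 1.21 g·cm⁻³ = 182.6446 cm³ = 182644.6 mm³.
Cross-section of 1.75 mm filament: π·(1.75/2)² = 2.4053 mm².
L = V/A = 182644.6/2.4053 = 75934.23 mm → 75.93 m.

75.93 m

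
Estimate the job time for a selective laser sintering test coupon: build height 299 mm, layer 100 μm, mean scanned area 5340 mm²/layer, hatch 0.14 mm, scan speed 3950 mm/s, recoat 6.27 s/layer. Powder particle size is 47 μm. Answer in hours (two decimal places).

13.23 hours

Layer count = ceil(299 / 0.1) = 2990.
Hatch length per layer: 5340 / 0.14 → 38142.9 mm.
Laser time per layer = 38142.9 / 3950, so 9.6564 s.
Layer cycle = 9.6564 + 6.27 = 15.9264 s.
Build time = 2990 × 15.9264 = 47619.936 s = 13.23 hours.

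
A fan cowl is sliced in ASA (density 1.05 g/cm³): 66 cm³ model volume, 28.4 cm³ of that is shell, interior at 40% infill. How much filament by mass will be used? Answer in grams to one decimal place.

Volume inside the shell = 66 − 28.4, so 37.6 cm³.
Infill volume = 0.40 × 37.6 = 15.04 cm³.
Total extruded: 28.4 + 15.04 → 43.44 cm³.
Mass = 43.44 × 1.05 = 45.612 g.

45.6 g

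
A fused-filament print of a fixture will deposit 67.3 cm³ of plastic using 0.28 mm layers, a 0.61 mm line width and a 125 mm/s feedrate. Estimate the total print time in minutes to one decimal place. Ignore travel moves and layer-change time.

Extrusion cross-section: 0.28 × 0.61 → 0.1708 mm².
Path length: 67300 mm³ / 0.1708 mm² → 394028.1 mm.
Time extruding = 394028.1 / 125, so 3152.2 s.
3152.2 s = 52.5 minutes.

52.5 minutes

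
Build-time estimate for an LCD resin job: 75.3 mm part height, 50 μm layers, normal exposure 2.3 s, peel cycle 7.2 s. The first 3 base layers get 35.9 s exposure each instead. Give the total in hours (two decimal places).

Number of layers: 75.3 / 0.05 → 1506 (rounded up).
Burn-in layers = 3 × (35.9 + 7.2) = 129.3 s.
Remaining layers: 1503 × (2.3 + 7.2) → 14278.5 s.
Total = 129.3 + 14278.5 = 14407.8 s = 4.00 hours.

4.00 hours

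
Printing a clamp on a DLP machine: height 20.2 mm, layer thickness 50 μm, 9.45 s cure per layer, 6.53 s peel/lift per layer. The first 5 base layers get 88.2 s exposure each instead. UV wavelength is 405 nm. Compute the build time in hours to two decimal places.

1.90 hours

Layers = ⌈20.2/0.05⌉ = 404.
Burn-in layers: 5 × (88.2 + 6.53) → 473.65 s.
Regular layers: 399 × (9.45 + 6.53) → 6376.02 s.
Total = 473.65 + 6376.02 = 6849.67 s = 1.90 hours.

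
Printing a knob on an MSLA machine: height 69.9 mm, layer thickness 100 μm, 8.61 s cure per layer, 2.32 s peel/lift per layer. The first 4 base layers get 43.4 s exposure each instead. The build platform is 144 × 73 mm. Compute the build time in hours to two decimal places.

Layer count = ceil(69.9 / 0.1) = 699.
Burn-in layers = 4 × (43.4 + 2.32), so 182.88 s.
Regular layers: 695 × (8.61 + 2.32) → 7596.35 s.
Sum: 182.88 + 7596.35 = 7779.23 s → 2.16 hours.

2.16 hours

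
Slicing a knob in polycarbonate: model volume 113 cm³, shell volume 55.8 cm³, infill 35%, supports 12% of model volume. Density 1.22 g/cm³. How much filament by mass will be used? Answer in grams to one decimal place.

Interior volume = 113 − 55.8 = 57.2 cm³.
Deposited infill = 0.35 × 57.2 = 20.02 cm³.
Support: 0.12 × 113 → 13.56 cm³.
Total extruded = 55.8 + 20.02 + 13.56, so 89.38 cm³.
Mass = 89.38 × 1.22, so 109.0436 g.

109.0 g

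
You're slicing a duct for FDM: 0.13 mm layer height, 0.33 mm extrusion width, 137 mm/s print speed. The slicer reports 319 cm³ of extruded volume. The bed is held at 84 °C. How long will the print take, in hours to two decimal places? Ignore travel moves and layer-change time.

Bead cross-section = 0.13 × 0.33 = 0.0429 mm².
Path length: 319000 mm³ / 0.0429 mm² → 7435897.4 mm.
Time extruding = 7435897.4 / 137, so 54276.6 s.
That's 54276.6 s → 15.08 hours.

15.08 hours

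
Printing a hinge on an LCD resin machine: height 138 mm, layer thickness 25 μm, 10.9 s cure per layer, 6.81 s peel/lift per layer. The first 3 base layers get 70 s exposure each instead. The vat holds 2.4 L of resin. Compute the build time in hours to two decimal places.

Layers = ⌈138/0.025⌉ = 5520.
Burn-in layers: 3 × (70 + 6.81) → 230.43 s.
Remaining layers = 5517 × (10.9 + 6.81), so 97706.07 s.
Total = 230.43 + 97706.07 = 97936.5 s = 27.20 hours.

27.20 hours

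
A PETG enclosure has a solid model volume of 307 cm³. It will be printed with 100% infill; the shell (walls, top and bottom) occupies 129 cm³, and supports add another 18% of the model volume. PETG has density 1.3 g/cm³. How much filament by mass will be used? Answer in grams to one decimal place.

470.9 g

Volume inside the shell = 307 − 129, so 178 cm³.
Infill volume = 1.00 × 178, so 178 cm³.
Support = 0.18 × 307 = 55.26 cm³.
Total printed volume = 129 + 178 + 55.26 = 362.26 cm³.
Mass = 362.26 × 1.3 = 470.938 g.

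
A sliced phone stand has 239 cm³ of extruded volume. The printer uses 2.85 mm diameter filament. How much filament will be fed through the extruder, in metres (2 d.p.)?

37.46 m

A = π r² = π × 1.425² = 6.3794 mm².
L = 239000 mm³ / 6.3794 mm² = 37464.34 mm, i.e. 37.46 m.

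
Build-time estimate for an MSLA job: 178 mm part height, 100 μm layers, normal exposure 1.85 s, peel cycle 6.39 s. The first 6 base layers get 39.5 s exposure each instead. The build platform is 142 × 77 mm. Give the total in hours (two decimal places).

4.14 hours

Layers = ⌈178/0.1⌉ = 1780.
Base layers = 6 × (39.5 + 6.39), so 275.34 s.
Normal layers: 1774 × (1.85 + 6.39) → 14617.76 s.
Total = 275.34 + 14617.76 = 14893.1 s = 4.14 hours.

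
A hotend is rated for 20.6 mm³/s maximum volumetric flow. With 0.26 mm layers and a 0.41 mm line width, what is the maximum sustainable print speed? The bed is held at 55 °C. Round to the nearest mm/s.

Bead cross-section = 0.26 × 0.41, so 0.1066 mm².
v_max = Q/A = 20.6/0.1066 = 193.25 mm/s → 193 mm/s.

193 mm/s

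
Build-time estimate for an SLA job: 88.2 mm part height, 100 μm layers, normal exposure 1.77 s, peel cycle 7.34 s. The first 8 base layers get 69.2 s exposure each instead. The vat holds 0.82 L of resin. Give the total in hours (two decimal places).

Number of layers: 88.2 / 0.1 → 882 (rounded up).
Burn-in layers = 8 × (69.2 + 7.34) = 612.32 s.
Normal layers = 874 × (1.77 + 7.34), so 7962.14 s.
Sum: 612.32 + 7962.14 = 8574.46 s → 2.38 hours.

2.38 hours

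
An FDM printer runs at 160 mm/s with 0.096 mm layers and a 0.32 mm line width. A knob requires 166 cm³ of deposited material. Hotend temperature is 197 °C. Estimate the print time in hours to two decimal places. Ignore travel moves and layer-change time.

9.38 hours

Bead cross-section = 0.096 × 0.32, so 0.03072 mm².
Toolpath length = 166 cm³ / 0.03072 mm² = 166000 / 0.03072 = 5403645.8 mm.
Extrusion time = 5403645.8 / 160, so 33772.8 s.
In the requested units: 33772.8 s = 9.38 hours.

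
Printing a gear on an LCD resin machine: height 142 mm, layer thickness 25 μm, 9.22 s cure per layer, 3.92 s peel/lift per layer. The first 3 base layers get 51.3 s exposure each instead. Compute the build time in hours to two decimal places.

20.77 hours

Layers = ⌈142/0.025⌉ = 5680.
Base layers = 3 × (51.3 + 3.92), so 165.66 s.
Remaining layers = 5677 × (9.22 + 3.92), so 74595.78 s.
Total = 165.66 + 74595.78 = 74761.44 s = 20.77 hours.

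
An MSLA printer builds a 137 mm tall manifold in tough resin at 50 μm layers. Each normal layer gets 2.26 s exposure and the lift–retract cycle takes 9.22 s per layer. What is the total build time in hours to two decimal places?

Number of layers: 137 / 0.05 → 2740 (rounded up).
Each layer takes = 2.26 + 9.22 = 11.48 s.
Total = 2740 × 11.48 = 31455.2 s = 8.74 hours.

8.74 hours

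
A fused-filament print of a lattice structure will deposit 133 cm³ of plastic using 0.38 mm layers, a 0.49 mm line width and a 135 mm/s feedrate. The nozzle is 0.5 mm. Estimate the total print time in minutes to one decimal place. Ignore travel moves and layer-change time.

Extrusion cross-section = 0.38 × 0.49, so 0.1862 mm².
Toolpath length = 133 cm³ / 0.1862 mm² = 133000 / 0.1862 = 714285.7 mm.
Extrusion time = 714285.7 / 135, so 5291 s.
In the requested units: 5291 s = 88.2 minutes.

88.2 minutes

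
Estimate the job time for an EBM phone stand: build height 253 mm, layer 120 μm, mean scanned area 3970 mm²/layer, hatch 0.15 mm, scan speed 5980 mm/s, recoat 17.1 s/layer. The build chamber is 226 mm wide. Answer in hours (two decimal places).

12.61 hours

Layers = ⌈253/0.12⌉ = 2109.
Hatch length per layer: 3970 / 0.15 → 26466.7 mm.
Per-layer scan time: 26466.7 / 5980 → 4.4259 s.
Time per layer = 4.4259 + 17.1 = 21.5259 s.
2109 layers × 21.5259 s/layer = 45398.1231 s, i.e. 12.61 hours.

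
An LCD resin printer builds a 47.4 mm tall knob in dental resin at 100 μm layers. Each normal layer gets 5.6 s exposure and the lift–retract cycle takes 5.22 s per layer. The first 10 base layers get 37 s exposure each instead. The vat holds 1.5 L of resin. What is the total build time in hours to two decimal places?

Number of layers: 47.4 / 0.1 → 474 (rounded up).
Burn-in layers = 10 × (37 + 5.22), so 422.2 s.
Remaining layers = 464 × (5.6 + 5.22) = 5020.48 s.
Total = 422.2 + 5020.48 = 5442.68 s = 1.51 hours.

1.51 hours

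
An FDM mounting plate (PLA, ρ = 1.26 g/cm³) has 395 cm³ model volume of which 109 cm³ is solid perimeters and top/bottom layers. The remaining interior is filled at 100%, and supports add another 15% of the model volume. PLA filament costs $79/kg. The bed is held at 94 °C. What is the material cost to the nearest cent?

$45.22

Volume inside the shell: 395 − 109 → 286 cm³.
Infill deposited = 1.00 × 286 = 286 cm³.
Support: 0.15 × 395 → 59.25 cm³.
Total printed volume = 109 + 286 + 59.25 = 454.25 cm³.
Mass = 454.25 × 1.26, so 572.355 g.
Cost = 572.355 g / 1000 × $79/kg = $45.22.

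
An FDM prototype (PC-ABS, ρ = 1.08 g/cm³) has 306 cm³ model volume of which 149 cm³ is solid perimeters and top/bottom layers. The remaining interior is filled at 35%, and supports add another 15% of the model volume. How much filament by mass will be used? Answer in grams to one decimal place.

269.8 g

Infill region: 306 − 149 → 157 cm³.
Infill deposited = 0.35 × 157, so 54.95 cm³.
Support = 0.15 × 306, so 45.9 cm³.
Total extruded: 149 + 54.95 + 45.9 → 249.85 cm³.
Mass: 249.85 × 1.08 → 269.838 g.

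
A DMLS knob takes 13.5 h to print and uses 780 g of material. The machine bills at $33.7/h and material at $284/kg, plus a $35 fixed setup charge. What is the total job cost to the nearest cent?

Machine-time cost: 33.7 × 13.5 → $454.95.
Material charge = 284 × 780/1000, so $221.52.
Adding setup: 454.95 + 221.52 + 35 → $711.47.

$711.47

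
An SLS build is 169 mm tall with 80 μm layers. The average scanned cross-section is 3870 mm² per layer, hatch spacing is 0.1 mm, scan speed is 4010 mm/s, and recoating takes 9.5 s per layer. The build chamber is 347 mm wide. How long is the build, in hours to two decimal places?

Layer count = ceil(169 / 0.08) = 2113.
Hatch length per layer = 3870 / 0.1 = 38700 mm.
Scan time per layer = 38700 / 4010 = 9.6509 s.
Layer cycle = 9.6509 + 9.5, so 19.1509 s.
Build time = 2113 × 19.1509 = 40465.8517 s = 11.24 hours.

11.24 hours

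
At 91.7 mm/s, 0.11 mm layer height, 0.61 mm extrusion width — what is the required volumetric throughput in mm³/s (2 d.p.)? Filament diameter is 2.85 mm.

A: 0.11 × 0.61 → 0.0671 mm².
Volumetric flow = 91.7 × 0.0671 = 6.15 mm³/s.

6.15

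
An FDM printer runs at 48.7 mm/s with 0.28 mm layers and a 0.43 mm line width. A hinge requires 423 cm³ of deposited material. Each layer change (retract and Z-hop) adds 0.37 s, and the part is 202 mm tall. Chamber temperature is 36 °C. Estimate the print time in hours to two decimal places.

Extrusion cross-section: 0.28 × 0.43 → 0.1204 mm².
Total extruded path = 423000/0.1204 = 3513289 mm.
Extrusion time = 3513289 / 48.7, so 72141.5 s.
Number of layers: 202 / 0.28 → 722 (rounded up).
Z-hop total: 722 × 0.37 → 267.14 s.
Total = 72141.5 + 267.14 = 72408.64 s = 20.11 hours.

20.11 hours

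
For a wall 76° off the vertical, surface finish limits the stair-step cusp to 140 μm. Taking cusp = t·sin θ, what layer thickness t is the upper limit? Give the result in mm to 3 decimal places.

0.144 mm

t = h_c / sin θ = 0.14 / 0.9703 = 0.144 mm.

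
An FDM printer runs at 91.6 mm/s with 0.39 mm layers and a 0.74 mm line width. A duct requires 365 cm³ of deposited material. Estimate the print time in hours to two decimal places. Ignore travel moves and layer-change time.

Extrusion cross-section = 0.39 × 0.74, so 0.2886 mm².
Toolpath length = 365 cm³ / 0.2886 mm² = 365000 / 0.2886 = 1264726.3 mm.
Time extruding = 1264726.3 / 91.6, so 13807.1 s.
Converting: 13807.1 s = 3.84 hours.

3.84 hours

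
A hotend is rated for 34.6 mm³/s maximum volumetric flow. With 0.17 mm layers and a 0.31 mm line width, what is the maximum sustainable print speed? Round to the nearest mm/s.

657 mm/s

A: 0.17 × 0.31 → 0.0527 mm².
v_max = Q/A = 34.6/0.0527 = 656.55 mm/s → 657 mm/s.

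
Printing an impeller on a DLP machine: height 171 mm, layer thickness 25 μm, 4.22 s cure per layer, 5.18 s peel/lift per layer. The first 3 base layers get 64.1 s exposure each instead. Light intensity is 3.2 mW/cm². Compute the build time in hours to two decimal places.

17.91 hours

Number of layers: 171 / 0.025 → 6840 (rounded up).
Base layers: 3 × (64.1 + 5.18) → 207.84 s.
Regular layers = 6837 × (4.22 + 5.18), so 64267.8 s.
Total = 207.84 + 64267.8 = 64475.64 s = 17.91 hours.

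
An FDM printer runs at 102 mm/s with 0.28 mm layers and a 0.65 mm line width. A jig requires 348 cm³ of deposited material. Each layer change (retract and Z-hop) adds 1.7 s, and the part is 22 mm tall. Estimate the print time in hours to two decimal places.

5.24 hours

Extrusion cross-section: 0.28 × 0.65 → 0.182 mm².
Toolpath length = 348 cm³ / 0.182 mm² = 348000 / 0.182 = 1912087.9 mm.
Print-move time = 1912087.9 / 102, so 18746 s.
Layers = ⌈22/0.28⌉ = 79.
Layer-change overhead = 79 × 1.7 = 134.3 s.
Altogether 18746 + 134.3 = 18880.3 s, i.e. 5.24 hours.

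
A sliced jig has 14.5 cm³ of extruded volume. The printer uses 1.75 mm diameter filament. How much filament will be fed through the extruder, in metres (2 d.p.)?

Filament cross-section = π × (1.75/2)² = 2.4053 mm².
Length = 14.5 cm³ / 2.4053 mm² = 14500 / 2.4053 = 6028.35 mm = 6.03 m.

6.03 m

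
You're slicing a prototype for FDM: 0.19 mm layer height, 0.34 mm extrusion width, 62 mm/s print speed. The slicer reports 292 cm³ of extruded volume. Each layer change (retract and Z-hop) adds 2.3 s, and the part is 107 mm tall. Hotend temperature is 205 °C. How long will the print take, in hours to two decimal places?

Line area = 0.19 × 0.34, so 0.0646 mm².
Total extruded path = 292000/0.0646 = 4520123.8 mm.
Extrusion time = 4520123.8 / 62 = 72905.2 s.
Number of layers: 107 / 0.19 → 564 (rounded up).
Layer-change overhead = 564 × 2.3, so 1297.2 s.
Total = 72905.2 + 1297.2 = 74202.4 s = 20.61 hours.

20.61 hours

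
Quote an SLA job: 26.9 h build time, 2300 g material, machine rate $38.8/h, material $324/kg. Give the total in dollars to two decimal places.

Machine cost: 38.8 × 26.9 → $1043.72.
Feedstock cost: 324 × 2300/1000 → $745.20.
Job cost: 1043.72 + 745.20 = $1788.92.

$1788.92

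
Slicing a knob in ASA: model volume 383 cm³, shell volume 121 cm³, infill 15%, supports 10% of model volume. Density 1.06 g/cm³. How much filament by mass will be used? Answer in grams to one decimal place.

Infill region = 383 − 121 = 262 cm³.
Infill volume: 0.15 × 262 → 39.3 cm³.
Support: 0.10 × 383 → 38.3 cm³.
Total extruded = 121 + 39.3 + 38.3 = 198.6 cm³.
Mass = 198.6 × 1.06 = 210.516 g.

210.5 g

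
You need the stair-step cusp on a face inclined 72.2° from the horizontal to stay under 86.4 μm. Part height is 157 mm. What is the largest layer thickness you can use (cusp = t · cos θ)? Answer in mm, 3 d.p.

Layer height = cusp / cos(72.2°) = 0.0864 / 0.3057 = 0.283 mm.

0.283 mm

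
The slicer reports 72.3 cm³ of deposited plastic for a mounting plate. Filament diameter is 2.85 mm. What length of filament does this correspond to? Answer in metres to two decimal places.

Cross-section of 2.85 mm filament: π·(2.85/2)² = 6.3794 mm².
L = 72300 mm³ / 6.3794 mm² = 11333.35 mm, i.e. 11.33 m.

11.33 m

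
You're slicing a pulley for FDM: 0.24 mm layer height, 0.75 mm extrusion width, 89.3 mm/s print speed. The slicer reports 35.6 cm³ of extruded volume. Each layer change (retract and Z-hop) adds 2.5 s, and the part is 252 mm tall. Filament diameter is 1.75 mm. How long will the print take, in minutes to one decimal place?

Extrusion cross-section = 0.24 × 0.75, so 0.18 mm².
Toolpath length = 35.6 cm³ / 0.18 mm² = 35600 / 0.18 = 197777.8 mm.
Time extruding = 197777.8 / 89.3, so 2214.8 s.
Layers = ⌈252/0.24⌉ = 1050.
Non-print overhead = 1050 × 2.5 = 2625 s.
Total = 2214.8 + 2625 = 4839.8 s = 80.7 minutes.

80.7 minutes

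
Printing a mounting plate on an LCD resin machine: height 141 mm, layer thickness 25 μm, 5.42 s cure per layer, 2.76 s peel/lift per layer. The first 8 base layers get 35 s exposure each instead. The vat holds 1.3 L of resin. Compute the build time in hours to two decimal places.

Layer count = ceil(141 / 0.025) = 5640.
Bottom layers = 8 × (35 + 2.76), so 302.08 s.
Normal layers = 5632 × (5.42 + 2.76), so 46069.76 s.
Sum: 302.08 + 46069.76 = 46371.84 s → 12.88 hours.

12.88 hours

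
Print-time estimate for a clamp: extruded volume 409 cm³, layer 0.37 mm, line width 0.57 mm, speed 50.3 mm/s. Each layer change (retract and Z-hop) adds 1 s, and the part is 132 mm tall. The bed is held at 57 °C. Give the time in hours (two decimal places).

10.81 hours

Line area = 0.37 × 0.57 = 0.2109 mm².
Toolpath length = 409 cm³ / 0.2109 mm² = 409000 / 0.2109 = 1939307.7 mm.
Time extruding = 1939307.7 / 50.3, so 38554.8 s.
Number of layers: 132 / 0.37 → 357 (rounded up).
Layer-change overhead = 357 × 1, so 357 s.
Total = 38554.8 + 357 = 38911.8 s = 10.81 hours.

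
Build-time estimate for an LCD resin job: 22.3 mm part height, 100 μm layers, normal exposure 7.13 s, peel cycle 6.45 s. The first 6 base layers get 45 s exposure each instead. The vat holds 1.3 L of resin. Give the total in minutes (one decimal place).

Layers = ⌈22.3/0.1⌉ = 223.
Base layers: 6 × (45 + 6.45) → 308.7 s.
Regular layers: 217 × (7.13 + 6.45) → 2946.86 s.
Sum: 308.7 + 2946.86 = 3255.56 s → 54.3 minutes.

54.3 minutes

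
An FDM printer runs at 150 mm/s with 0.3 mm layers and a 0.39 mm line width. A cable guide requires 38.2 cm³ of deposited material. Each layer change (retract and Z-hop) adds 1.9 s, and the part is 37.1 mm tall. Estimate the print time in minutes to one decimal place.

Extrusion cross-section = 0.3 × 0.39, so 0.117 mm².
Total extruded path = 38200/0.117 = 326495.7 mm.
Print-move time: 326495.7 / 150 → 2176.6 s.
Number of layers: 37.1 / 0.3 → 124 (rounded up).
Layer-change overhead = 124 × 1.9 = 235.6 s.
Total = 2176.6 + 235.6 = 2412.2 s = 40.2 minutes.

40.2 minutes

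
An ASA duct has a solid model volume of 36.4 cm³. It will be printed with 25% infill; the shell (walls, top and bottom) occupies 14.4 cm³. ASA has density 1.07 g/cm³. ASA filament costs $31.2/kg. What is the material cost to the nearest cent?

Infill region: 36.4 − 14.4 → 22 cm³.
Deposited infill: 0.25 × 22 → 5.5 cm³.
Deposited volume: 14.4 + 5.5 → 19.9 cm³.
Mass = 19.9 × 1.07, so 21.293 g.
Cost = 21.293 g / 1000 × $31.2/kg = $0.66.

$0.66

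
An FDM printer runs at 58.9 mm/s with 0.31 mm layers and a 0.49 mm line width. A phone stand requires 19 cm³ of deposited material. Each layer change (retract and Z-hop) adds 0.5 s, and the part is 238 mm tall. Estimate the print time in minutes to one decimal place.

41.8 minutes

Line area: 0.31 × 0.49 → 0.1519 mm².
Path length: 19000 mm³ / 0.1519 mm² → 125082.3 mm.
Print-move time: 125082.3 / 58.9 → 2123.6 s.
Number of layers: 238 / 0.31 → 768 (rounded up).
Layer-change overhead = 768 × 0.5, so 384 s.
Total = 2123.6 + 384 = 2507.6 s = 41.8 minutes.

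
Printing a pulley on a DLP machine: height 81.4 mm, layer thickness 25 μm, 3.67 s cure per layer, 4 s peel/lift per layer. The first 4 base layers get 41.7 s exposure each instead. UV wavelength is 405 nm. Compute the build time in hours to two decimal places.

6.98 hours

Layer count = ceil(81.4 / 0.025) = 3256.
Base layers = 4 × (41.7 + 4) = 182.8 s.
Regular layers = 3252 × (3.67 + 4) = 24942.84 s.
Sum: 182.8 + 24942.84 = 25125.64 s → 6.98 hours.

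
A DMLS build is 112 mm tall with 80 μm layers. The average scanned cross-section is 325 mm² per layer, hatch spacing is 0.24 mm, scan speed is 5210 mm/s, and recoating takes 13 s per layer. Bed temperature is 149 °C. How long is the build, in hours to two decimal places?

5.16 hours

Layers = ⌈112/0.08⌉ = 1400.
Per-layer scan distance = 325 / 0.24, so 1354.2 mm.
Scan time per layer: 1354.2 / 5210 → 0.2599 s.
Time per layer: 0.2599 + 13 → 13.2599 s.
Total: 1400 × 13.2599 s = 18563.86 s → 5.16 hours.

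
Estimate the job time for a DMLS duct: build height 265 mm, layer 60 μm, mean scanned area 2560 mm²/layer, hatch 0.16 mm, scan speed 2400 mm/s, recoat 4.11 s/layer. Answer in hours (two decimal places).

Number of layers: 265 / 0.06 → 4417 (rounded up).
Per-layer scan distance: 2560 / 0.16 → 16000 mm.
Laser time per layer: 16000 / 2400 → 6.6667 s.
Layer cycle = 6.6667 + 4.11, so 10.7767 s.
4417 layers × 10.7767 s/layer = 47600.6839 s, i.e. 13.22 hours.

13.22 hours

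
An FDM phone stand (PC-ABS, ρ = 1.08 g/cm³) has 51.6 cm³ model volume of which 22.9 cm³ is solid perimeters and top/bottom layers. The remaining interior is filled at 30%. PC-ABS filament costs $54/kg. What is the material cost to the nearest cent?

$1.84

Interior volume = 51.6 − 22.9 = 28.7 cm³.
Infill volume = 0.30 × 28.7, so 8.61 cm³.
Deposited volume: 22.9 + 8.61 → 31.51 cm³.
Mass: 31.51 × 1.08 → 34.0308 g.
At $54/kg: 34.0308/1000 × 54 = $1.84.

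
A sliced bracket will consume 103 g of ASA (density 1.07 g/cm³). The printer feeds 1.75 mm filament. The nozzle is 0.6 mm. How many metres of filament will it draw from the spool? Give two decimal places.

Extruded volume: 103/1.07 = 96.2617 cm³ (96261.7 mm³).
A = π r² = π × 0.875² = 2.4053 mm².
L = V/A = 96261.7/2.4053 = 40020.66 mm → 40.02 m.

40.02 m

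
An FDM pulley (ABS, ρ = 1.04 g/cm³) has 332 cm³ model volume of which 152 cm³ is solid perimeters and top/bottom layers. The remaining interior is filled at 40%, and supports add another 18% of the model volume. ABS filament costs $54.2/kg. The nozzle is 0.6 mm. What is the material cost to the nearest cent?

$15.99

Volume inside the shell = 332 − 152, so 180 cm³.
Infill deposited: 0.40 × 180 → 72 cm³.
Support: 0.18 × 332 → 59.76 cm³.
Total printed volume: 152 + 72 + 59.76 → 283.76 cm³.
Mass = 283.76 × 1.04, so 295.1104 g.
At $54.2/kg: 295.1104/1000 × 54.2 = $15.99.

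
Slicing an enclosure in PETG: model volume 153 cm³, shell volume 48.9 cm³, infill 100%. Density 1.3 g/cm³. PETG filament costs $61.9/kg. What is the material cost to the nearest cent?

$12.31

Volume inside the shell = 153 − 48.9, so 104.1 cm³.
Infill volume: 1.00 × 104.1 → 104.1 cm³.
Deposited volume: 48.9 + 104.1 → 153 cm³.
Mass = 153 × 1.3 = 198.9 g.
At $61.9/kg: 198.9/1000 × 61.9 = $12.31.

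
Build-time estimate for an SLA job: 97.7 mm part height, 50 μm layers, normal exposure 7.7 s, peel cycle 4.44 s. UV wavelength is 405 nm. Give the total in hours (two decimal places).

6.59 hours

Layers = ⌈97.7/0.05⌉ = 1954.
Each layer takes: 7.7 + 4.44 → 12.14 s.
Build time: 1954 × 12.14 s = 23721.56 s, i.e. 6.59 hours.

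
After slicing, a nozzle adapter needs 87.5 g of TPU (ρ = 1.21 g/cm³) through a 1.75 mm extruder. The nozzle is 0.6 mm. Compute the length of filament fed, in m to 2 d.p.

30.06 m

Volume = 87.5 g / 1.21 g·cm⁻³ = 72.314 cm³ = 72314 mm³.
A = π r² = π × 0.875² = 2.4053 mm².
Length = 72314 / 2.4053 = 30064.44 mm = 30.06 m.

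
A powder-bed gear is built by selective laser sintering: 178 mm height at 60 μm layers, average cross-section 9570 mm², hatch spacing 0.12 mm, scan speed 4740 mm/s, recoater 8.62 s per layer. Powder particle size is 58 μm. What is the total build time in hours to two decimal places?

Number of layers: 178 / 0.06 → 2967 (rounded up).
Per-layer scan distance = 9570 / 0.12 = 79750 mm.
Per-layer scan time = 79750 / 4740, so 16.8249 s.
Per-layer time: 16.8249 + 8.62 → 25.4449 s.
Build time = 2967 × 25.4449 = 75495.0183 s = 20.97 hours.

20.97 hours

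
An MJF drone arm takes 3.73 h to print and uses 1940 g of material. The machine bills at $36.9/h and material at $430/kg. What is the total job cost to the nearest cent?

Machine cost = 36.9 × 3.73 = $137.637.
Material charge = 430 × 1940/1000 = $834.20.
Total = 137.637 + 834.20 = 971.837 ≈ $971.84.

$971.84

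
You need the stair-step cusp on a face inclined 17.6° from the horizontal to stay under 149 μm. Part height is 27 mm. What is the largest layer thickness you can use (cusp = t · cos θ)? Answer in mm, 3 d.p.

0.156 mm

cos(17.6°) = 0.9532; t_max = 0.149/0.9532 = 0.156 mm.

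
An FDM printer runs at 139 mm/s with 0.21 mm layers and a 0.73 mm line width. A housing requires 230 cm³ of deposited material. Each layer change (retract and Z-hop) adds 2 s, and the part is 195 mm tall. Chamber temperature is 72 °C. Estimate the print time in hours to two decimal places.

Extrusion cross-section = 0.21 × 0.73, so 0.1533 mm².
Total extruded path = 230000/0.1533 = 1500326.2 mm.
Print-move time = 1500326.2 / 139 = 10793.7 s.
Layers = ⌈195/0.21⌉ = 929.
Layer-change overhead: 929 × 2 → 1858 s.
Altogether 10793.7 + 1858 = 12651.7 s, i.e. 3.51 hours.

3.51 hours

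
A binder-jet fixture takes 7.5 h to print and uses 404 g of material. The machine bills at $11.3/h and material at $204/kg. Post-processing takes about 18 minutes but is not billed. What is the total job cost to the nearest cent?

Time charge: 11.3 × 7.5 → $84.75.
Material cost: 204 × 404/1000 → $82.416.
Total = 84.75 + 82.416 = 167.166 ≈ $167.17.

$167.17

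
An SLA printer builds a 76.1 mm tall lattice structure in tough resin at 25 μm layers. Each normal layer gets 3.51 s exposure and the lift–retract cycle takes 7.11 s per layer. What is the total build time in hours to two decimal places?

8.98 hours

Number of layers: 76.1 / 0.025 → 3044 (rounded up).
Per-layer time = 3.51 + 7.11 = 10.62 s.
Build time: 3044 × 10.62 s = 32327.28 s, i.e. 8.98 hours.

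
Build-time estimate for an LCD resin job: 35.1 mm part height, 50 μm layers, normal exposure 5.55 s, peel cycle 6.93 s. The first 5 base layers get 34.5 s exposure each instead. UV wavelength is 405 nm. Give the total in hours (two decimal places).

2.47 hours

Layer count = ceil(35.1 / 0.05) = 702.
Bottom layers = 5 × (34.5 + 6.93) = 207.15 s.
Normal layers = 697 × (5.55 + 6.93), so 8698.56 s.
Sum: 207.15 + 8698.56 = 8905.71 s → 2.47 hours.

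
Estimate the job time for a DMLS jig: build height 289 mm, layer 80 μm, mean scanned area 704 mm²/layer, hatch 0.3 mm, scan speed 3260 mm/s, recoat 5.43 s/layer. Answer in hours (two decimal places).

Number of layers: 289 / 0.08 → 3613 (rounded up).
Scan path per layer = 704 / 0.3, so 2346.7 mm.
Per-layer scan time = 2346.7 / 3260, so 0.7198 s.
Layer cycle = 0.7198 + 5.43, so 6.1498 s.
Total: 3613 × 6.1498 s = 22219.2274 s → 6.17 hours.

6.17 hours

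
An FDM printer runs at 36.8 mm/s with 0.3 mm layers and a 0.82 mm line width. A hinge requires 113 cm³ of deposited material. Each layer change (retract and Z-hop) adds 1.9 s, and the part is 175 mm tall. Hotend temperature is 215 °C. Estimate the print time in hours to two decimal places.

3.78 hours

Bead cross-section: 0.3 × 0.82 → 0.246 mm².
Path length: 113000 mm³ / 0.246 mm² → 459349.6 mm.
Print-move time: 459349.6 / 36.8 → 12482.3 s.
Layers = ⌈175/0.3⌉ = 584.
Layer-change overhead = 584 × 1.9 = 1109.6 s.
Altogether 12482.3 + 1109.6 = 13591.9 s, i.e. 3.78 hours.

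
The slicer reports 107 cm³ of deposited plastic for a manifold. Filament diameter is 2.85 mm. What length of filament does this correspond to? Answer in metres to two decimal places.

Filament cross-section = π × (2.85/2)² = 6.3794 mm².
Length = 107 cm³ / 6.3794 mm² = 107000 / 6.3794 = 16772.74 mm = 16.77 m.

16.77 m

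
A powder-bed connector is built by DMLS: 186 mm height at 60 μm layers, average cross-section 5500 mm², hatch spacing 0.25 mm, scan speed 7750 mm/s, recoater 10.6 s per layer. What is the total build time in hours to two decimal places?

11.57 hours

Layers = ⌈186/0.06⌉ = 3100.
Per-layer scan distance: 5500 / 0.25 → 22000 mm.
Laser time per layer: 22000 / 7750 → 2.8387 s.
Layer cycle = 2.8387 + 10.6, so 13.4387 s.
Total: 3100 × 13.4387 s = 41659.97 s → 11.57 hours.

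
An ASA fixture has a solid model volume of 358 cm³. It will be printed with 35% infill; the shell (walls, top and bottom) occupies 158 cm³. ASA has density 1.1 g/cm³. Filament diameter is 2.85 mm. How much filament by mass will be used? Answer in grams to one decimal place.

Volume inside the shell: 358 − 158 → 200 cm³.
Infill deposited = 0.35 × 200 = 70 cm³.
Deposited volume: 158 + 70 → 228 cm³.
Mass = 228 × 1.1, so 250.8 g.

250.8 g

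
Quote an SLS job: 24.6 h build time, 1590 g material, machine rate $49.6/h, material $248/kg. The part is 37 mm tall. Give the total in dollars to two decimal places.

$1614.48

Machine-time cost = 49.6 × 24.6, so $1220.16.
Material charge: 248 × 1590/1000 → $394.32.
Job cost: 1220.16 + 394.32 = $1614.48.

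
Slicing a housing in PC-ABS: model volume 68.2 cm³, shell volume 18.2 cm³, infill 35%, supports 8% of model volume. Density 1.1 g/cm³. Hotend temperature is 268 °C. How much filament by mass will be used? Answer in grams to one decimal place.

Interior volume = 68.2 − 18.2, so 50 cm³.
Deposited infill = 0.35 × 50 = 17.5 cm³.
Support: 0.08 × 68.2 → 5.456 cm³.
Total extruded = 18.2 + 17.5 + 5.456, so 41.156 cm³.
Mass = 41.156 × 1.1, so 45.2716 g.

45.3 g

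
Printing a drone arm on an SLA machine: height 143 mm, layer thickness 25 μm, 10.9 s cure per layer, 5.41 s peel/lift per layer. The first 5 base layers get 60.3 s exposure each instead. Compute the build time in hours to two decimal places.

Layers = ⌈143/0.025⌉ = 5720.
Bottom layers = 5 × (60.3 + 5.41), so 328.55 s.
Remaining layers = 5715 × (10.9 + 5.41), so 93211.65 s.
Total = 328.55 + 93211.65 = 93540.2 s = 25.98 hours.

25.98 hours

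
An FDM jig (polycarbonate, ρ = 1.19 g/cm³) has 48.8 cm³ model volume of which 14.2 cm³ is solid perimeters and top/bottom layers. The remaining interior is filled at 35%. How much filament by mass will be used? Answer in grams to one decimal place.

Volume inside the shell = 48.8 − 14.2 = 34.6 cm³.
Deposited infill = 0.35 × 34.6, so 12.11 cm³.
Total printed volume = 14.2 + 12.11 = 26.31 cm³.
Mass: 26.31 × 1.19 → 31.3089 g.

31.3 g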